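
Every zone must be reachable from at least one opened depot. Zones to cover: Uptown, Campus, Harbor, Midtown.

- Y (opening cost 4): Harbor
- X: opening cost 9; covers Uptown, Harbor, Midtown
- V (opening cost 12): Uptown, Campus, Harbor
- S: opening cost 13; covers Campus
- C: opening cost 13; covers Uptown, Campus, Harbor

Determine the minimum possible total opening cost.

21

This is an integer covering problem.
Choose X and V: together they cover Uptown, Campus, Harbor, Midtown — every zone.
Total opening cost: 9 + 12 = 21.
No cover costs less than 21.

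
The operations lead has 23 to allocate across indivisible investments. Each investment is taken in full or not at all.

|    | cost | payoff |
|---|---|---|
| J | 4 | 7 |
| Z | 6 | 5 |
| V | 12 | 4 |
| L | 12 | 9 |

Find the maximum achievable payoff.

21

Treat it as a binary knapsack problem.
J + Z + V: cost 4 + 6 + 12 = 22 ≤ 23, payoff 7 + 5 + 4 = 16.
J + Z + L: cost 4 + 6 + 12 = 22 ≤ 23, payoff 7 + 5 + 9 = 21.
J + L: cost 4 + 12 = 16 ≤ 23, payoff 7 + 9 = 16.
Best is J, Z, and L with total payoff 21.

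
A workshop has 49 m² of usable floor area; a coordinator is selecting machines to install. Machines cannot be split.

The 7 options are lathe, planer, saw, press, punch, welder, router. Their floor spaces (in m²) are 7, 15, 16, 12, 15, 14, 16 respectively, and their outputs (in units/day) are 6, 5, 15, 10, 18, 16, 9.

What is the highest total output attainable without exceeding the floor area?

Treat it as a binary knapsack problem.
lathe + press + punch + welder: floor space 7 + 12 + 15 + 14 = 48 ≤ 49, output 6 + 10 + 18 + 16 = 50.
lathe + saw + press + welder: floor space 7 + 16 + 12 + 14 = 49 ≤ 49, output 6 + 15 + 10 + 16 = 47.
saw + punch + welder: floor space 16 + 15 + 14 = 45 ≤ 49, output 15 + 18 + 16 = 49.
Best is lathe, press, punch, and welder with total output 50.

50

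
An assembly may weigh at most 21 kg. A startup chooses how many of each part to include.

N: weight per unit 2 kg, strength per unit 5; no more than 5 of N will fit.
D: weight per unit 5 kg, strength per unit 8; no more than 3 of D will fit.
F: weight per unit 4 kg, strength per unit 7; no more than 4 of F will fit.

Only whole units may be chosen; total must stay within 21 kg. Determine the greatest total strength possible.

This is a bounded integer knapsack.
Take 4×N, 1×D, and 2×F: weight 21 ≤ 21, strength 4·5 + 1·8 + 2·7 = 42.
No other integer combination yields more.

42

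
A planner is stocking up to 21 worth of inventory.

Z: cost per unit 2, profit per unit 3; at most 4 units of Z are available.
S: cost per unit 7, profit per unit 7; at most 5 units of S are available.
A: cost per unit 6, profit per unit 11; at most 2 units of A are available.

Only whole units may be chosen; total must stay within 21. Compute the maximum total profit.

34

This is a bounded integer knapsack.
4×Z and 2×A: cost 20 ≤ 21, profit 4·3 + 2·11 = 34.
1×Z, 1×S, and 2×A: cost 21 ≤ 21, profit 1·3 + 1·7 + 2·11 = 32.
Best is 34.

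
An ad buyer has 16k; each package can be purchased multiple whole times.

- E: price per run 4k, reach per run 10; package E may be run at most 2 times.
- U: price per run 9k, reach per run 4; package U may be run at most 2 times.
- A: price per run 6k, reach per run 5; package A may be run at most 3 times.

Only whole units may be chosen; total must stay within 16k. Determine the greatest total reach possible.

25

E has the best ratio (10/4); taking only E gives at most 2×10 = 20 (stopped by the supply cap of 2).
Mixing does better — 2×E and 1×A: price 14 ≤ 16, reach 2·10 + 1·5 = 25.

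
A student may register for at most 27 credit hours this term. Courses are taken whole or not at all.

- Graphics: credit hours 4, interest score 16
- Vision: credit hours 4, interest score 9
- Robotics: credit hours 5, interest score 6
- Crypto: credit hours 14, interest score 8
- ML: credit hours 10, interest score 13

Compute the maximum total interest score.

Take Graphics, Vision, Robotics, and ML: credit hours 4 + 4 + 5 + 10 = 23 ≤ 27, interest score 16 + 9 + 6 + 13 = 44.
No other feasible combination does better.

44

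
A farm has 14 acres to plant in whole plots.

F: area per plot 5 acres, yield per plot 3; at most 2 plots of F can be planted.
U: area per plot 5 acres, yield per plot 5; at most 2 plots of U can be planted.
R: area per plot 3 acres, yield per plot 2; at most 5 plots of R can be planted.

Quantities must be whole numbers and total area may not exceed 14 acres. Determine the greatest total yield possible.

12

U has the best ratio (5/5); taking only U gives at most 2×5 = 10 (stopped by the area limit).
Mixing does better — 2×U and 1×R: area 13 ≤ 14, yield 2·5 + 1·2 = 12.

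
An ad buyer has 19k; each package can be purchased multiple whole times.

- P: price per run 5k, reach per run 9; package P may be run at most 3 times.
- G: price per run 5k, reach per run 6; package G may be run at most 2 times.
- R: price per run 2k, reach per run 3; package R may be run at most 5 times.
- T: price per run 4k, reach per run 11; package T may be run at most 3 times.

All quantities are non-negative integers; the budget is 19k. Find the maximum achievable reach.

45

T has the best ratio (11/4); taking only T gives at most 3×11 = 33 (stopped by the supply cap of 3).
Mixing does better — 1×P, 1×R, and 3×T: price 19 ≤ 19, reach 1·9 + 1·3 + 3·11 = 45.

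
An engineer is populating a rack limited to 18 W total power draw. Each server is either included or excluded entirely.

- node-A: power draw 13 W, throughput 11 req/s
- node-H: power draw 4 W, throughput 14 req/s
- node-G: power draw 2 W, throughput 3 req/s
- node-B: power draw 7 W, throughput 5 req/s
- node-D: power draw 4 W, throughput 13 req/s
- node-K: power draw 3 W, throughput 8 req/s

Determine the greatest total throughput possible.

This is a 0-1 knapsack instance.
Allowing fractional choices, the relaxed optimum would be about 42.2, but servers are indivisible.
node-H + node-G + node-D + node-K: power draw 4 + 2 + 4 + 3 = 13 ≤ 18, throughput 14 + 3 + 13 + 8 = 38.
node-H + node-B + node-D + node-K: power draw 4 + 7 + 4 + 3 = 18 ≤ 18, throughput 14 + 5 + 13 + 8 = 40.
Best is node-H, node-B, node-D, and node-K with total throughput 40.

40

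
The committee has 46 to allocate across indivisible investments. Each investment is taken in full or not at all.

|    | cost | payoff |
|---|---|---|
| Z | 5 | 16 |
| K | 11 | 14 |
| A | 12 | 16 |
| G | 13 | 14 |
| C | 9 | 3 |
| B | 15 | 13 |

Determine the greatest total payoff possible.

Treat it as a binary knapsack problem.
Allowing fractional choices, the relaxed optimum would be about 64.3, but investments are indivisible.
Z + A + G + B: cost 5 + 12 + 13 + 15 = 45 ≤ 46, payoff 16 + 16 + 14 + 13 = 59.
Z + K + A + B: cost 5 + 11 + 12 + 15 = 43 ≤ 46, payoff 16 + 14 + 16 + 13 = 59.
Z + K + A + G: cost 5 + 11 + 12 + 13 = 41 ≤ 46, payoff 16 + 14 + 16 + 14 = 60.
Best is Z, K, A, and G with total payoff 60.

60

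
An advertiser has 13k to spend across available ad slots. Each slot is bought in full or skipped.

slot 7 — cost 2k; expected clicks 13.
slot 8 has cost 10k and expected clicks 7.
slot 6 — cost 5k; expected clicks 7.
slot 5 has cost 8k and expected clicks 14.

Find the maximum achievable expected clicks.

This is a 0-1 knapsack instance.
Take slot 7 and slot 5: cost 2 + 8 = 10 ≤ 13, expected clicks 13 + 14 = 27.
No other feasible combination does better.

27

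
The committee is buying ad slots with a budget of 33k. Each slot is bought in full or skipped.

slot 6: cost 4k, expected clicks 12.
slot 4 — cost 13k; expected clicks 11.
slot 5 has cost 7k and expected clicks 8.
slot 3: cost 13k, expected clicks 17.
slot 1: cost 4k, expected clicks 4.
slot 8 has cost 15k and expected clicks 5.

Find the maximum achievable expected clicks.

This is an integer program with binary decision variables.
Allowing fractional choices, the relaxed optimum would be about 45.2, but ad slots are indivisible.
slot 6 + slot 5 + slot 3: cost 4 + 7 + 13 = 24 ≤ 33, expected clicks 12 + 8 + 17 = 37.
slot 6 + slot 5 + slot 3 + slot 1: cost 4 + 7 + 13 + 4 = 28 ≤ 33, expected clicks 12 + 8 + 17 + 4 = 41.
slot 6 + slot 4 + slot 3: cost 4 + 13 + 13 = 30 ≤ 33, expected clicks 12 + 11 + 17 = 40.
Best is slot 6, slot 5, slot 3, and slot 1 with total expected clicks 41.

41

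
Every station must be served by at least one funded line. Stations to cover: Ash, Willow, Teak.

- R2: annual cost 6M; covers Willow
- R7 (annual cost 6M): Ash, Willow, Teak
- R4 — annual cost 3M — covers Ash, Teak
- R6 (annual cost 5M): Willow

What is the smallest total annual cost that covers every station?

6

The greedy cost-per-new-station heuristic would pick R4 and R6 for 8, but a cheaper cover exists.
R7 alone covers Ash, Willow, Teak — every station.
Total annual cost: 6.
No cover costs less than 6.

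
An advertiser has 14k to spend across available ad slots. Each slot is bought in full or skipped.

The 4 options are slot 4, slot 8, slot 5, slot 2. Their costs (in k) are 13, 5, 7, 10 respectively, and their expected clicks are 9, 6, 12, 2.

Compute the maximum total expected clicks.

This is an integer program with binary decision variables.
slot 8 + slot 5: cost 5 + 7 = 12 ≤ 14, expected clicks 6 + 12 = 18.
slot 4: cost 13 ≤ 14, expected clicks 9.
slot 5: cost 7 ≤ 14, expected clicks 12.
Best is slot 8 and slot 5 with total expected clicks 18.

18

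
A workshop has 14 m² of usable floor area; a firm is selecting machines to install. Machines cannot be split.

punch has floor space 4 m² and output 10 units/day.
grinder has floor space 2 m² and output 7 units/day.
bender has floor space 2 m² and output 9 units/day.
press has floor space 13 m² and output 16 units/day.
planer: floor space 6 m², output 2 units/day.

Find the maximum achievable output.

Take punch, grinder, bender, and planer: floor space 4 + 2 + 2 + 6 = 14 ≤ 14, output 10 + 7 + 9 + 2 = 28.
No other feasible combination does better.

28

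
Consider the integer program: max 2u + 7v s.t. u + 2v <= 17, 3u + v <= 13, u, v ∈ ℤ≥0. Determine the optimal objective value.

The continuous relaxation peaks at (0, 8.5) with value 59.50; rounding to a feasible lattice point costs some objective.
(u,v)=(1,8): 1·1+2·8=17≤17, 3·1+1·8=11≤13, objective 58.
(u,v)=(0,8): 1·0+2·8=16≤17, 3·0+1·8=8≤13, objective 56.
(u,v)=(2,7): 1·2+2·7=16≤17, 3·2+1·7=13≤13, objective 53.
(u,v)=(1,7): 1·1+2·7=15≤17, 3·1+1·7=10≤13, objective 51.
No feasible integer point exceeds 58.

58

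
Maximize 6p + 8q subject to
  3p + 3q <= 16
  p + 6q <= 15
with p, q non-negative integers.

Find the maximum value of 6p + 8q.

34

Relaxing integrality, the LP optimum is 35.87 at (p,q) = (3.4, 1.93), which is not an integer point.
(p,q)=(3,2): 3·3+3·2=15≤16, 1·3+6·2=15≤15, objective 34.
(p,q)=(4,1): 3·4+3·1=15≤16, 1·4+6·1=10≤15, objective 32.
(p,q)=(2,2): 3·2+3·2=12≤16, 1·2+6·2=14≤15, objective 28.
(p,q)=(3,1): 3·3+3·1=12≤16, 1·3+6·1=9≤15, objective 26.
No feasible integer point exceeds 34.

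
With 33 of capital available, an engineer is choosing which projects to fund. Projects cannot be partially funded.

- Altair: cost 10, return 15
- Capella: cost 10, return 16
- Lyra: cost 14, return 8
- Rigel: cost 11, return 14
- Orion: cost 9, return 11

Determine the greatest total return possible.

45

Capella + Rigel + Orion: cost 10 + 11 + 9 = 30 ≤ 33, return 16 + 14 + 11 = 41.
Altair + Capella + Rigel: cost 10 + 10 + 11 = 31 ≤ 33, return 15 + 16 + 14 = 45.
Altair + Capella + Orion: cost 10 + 10 + 9 = 29 ≤ 33, return 15 + 16 + 11 = 42.
Best is Altair, Capella, and Rigel with total return 45.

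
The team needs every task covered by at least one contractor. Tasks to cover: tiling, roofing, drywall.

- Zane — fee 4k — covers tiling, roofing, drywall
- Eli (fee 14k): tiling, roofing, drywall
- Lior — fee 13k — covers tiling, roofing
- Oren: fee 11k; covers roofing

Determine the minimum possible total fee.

4

Zane alone covers tiling, roofing, drywall — every task.
Total fee: 4.
No cover costs less than 4.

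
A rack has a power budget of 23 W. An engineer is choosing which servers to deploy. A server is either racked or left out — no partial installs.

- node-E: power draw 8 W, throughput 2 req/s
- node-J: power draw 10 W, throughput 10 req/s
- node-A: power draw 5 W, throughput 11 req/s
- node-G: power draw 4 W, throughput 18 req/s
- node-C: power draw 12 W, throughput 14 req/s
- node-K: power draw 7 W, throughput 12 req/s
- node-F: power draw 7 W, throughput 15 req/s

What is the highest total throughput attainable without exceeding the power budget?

56

node-G + node-C + node-F: power draw 4 + 12 + 7 = 23 ≤ 23, throughput 18 + 14 + 15 = 47.
node-A + node-G + node-K + node-F: power draw 5 + 4 + 7 + 7 = 23 ≤ 23, throughput 11 + 18 + 12 + 15 = 56.
Best is node-A, node-G, node-K, and node-F with total throughput 56.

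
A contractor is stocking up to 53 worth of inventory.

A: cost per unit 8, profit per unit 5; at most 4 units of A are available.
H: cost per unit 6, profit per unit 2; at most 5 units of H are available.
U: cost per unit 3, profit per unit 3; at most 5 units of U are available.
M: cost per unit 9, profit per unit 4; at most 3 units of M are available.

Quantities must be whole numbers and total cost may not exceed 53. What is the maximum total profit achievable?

37

This is a bounded integer knapsack.
4×A, 1×H, and 5×U: cost 53 ≤ 53, profit 4·5 + 1·2 + 5·3 = 37.
4×A, 4×U, and 1×M: cost 53 ≤ 53, profit 4·5 + 4·3 + 1·4 = 36.
Best is 37.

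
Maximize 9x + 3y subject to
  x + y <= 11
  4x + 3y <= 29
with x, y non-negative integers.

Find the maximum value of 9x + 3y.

63

(x,y)=(7,0) is feasible, giving 63.
(x,y)=(6,1) is feasible, giving 57.
(x,y)=(6,0) is feasible, giving 54.
Maximum is 63 at (x,y)=(7,0).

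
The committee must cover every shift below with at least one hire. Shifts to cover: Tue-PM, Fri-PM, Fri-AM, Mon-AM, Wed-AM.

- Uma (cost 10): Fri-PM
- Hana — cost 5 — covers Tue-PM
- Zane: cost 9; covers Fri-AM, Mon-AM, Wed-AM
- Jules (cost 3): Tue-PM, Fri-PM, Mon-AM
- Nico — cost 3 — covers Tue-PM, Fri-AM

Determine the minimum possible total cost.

12

This is a weighted set-cover instance.
Choose Zane and Jules: together they cover Tue-PM, Fri-PM, Fri-AM, Mon-AM, Wed-AM — every shift.
Total cost: 9 + 3 = 12.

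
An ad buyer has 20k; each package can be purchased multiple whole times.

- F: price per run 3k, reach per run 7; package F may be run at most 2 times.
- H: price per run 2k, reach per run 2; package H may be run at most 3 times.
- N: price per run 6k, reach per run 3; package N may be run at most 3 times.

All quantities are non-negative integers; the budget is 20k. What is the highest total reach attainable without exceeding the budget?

2×F, 3×H, and 1×N: price 18 ≤ 20, reach 2·7 + 3·2 + 1·3 = 23.
2×F, 1×H, and 2×N: price 20 ≤ 20, reach 2·7 + 1·2 + 2·3 = 22.
Best is 23.

23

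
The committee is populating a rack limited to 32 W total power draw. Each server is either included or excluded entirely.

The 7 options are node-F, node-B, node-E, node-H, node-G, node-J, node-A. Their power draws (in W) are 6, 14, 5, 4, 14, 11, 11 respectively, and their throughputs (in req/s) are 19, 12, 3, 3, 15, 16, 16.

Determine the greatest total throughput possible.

54

node-F + node-G + node-J: power draw 6 + 14 + 11 = 31 ≤ 32, throughput 19 + 15 + 16 = 50.
node-F + node-J + node-A: power draw 6 + 11 + 11 = 28 ≤ 32, throughput 19 + 16 + 16 = 51.
node-F + node-H + node-J + node-A: power draw 6 + 4 + 11 + 11 = 32 ≤ 32, throughput 19 + 3 + 16 + 16 = 54.
Best is node-F, node-H, node-J, and node-A with total throughput 54.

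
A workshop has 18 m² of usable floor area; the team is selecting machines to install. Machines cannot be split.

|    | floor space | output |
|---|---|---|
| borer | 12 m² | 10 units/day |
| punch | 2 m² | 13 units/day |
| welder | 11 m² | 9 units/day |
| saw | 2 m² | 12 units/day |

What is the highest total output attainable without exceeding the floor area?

35

Take borer, punch, and saw: floor space 12 + 2 + 2 = 16 ≤ 18, output 10 + 13 + 12 = 35.
No other feasible combination does better.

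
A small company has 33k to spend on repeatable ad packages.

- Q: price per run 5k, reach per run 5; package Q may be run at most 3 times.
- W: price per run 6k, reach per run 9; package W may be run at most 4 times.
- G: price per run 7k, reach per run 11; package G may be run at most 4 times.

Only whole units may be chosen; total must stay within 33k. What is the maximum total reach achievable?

This is a bounded integer knapsack.
Take 2×W and 3×G: price 33 ≤ 33, reach 2·9 + 3·11 = 51.
No other integer combination yields more.

51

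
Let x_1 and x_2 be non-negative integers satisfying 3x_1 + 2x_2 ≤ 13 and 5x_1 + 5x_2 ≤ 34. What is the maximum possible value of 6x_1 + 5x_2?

31

Relaxing integrality, the LP optimum is 32.50 at (x_1,x_2) = (0, 6.5), which is not an integer point.
(x_1,x_2)=(1,5): 3·1+2·5=13≤13, 5·1+5·5=30≤34, objective 31.
(x_1,x_2)=(0,6): 3·0+2·6=12≤13, 5·0+5·6=30≤34, objective 30.
(x_1,x_2)=(1,4): 3·1+2·4=11≤13, 5·1+5·4=25≤34, objective 26.
No feasible integer point exceeds 31.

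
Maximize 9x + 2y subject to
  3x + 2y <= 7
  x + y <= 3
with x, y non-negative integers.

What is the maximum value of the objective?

18

Relaxing integrality, the LP optimum is 21.00 at (x,y) = (2.33, 0), which is not an integer point.
(x,y)=(2,0): 3·2+2·0=6≤7, 1·2+1·0=2≤3, objective 18.
(x,y)=(1,1): 3·1+2·1=5≤7, 1·1+1·1=2≤3, objective 11.
The best lattice point is (2,0), giving 18.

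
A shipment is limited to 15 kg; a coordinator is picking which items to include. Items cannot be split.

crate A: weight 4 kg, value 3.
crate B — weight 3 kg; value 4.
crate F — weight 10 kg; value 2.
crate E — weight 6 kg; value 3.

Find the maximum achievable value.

Take crate A, crate B, and crate E: weight 4 + 3 + 6 = 13 ≤ 15, value 3 + 4 + 3 = 10.
No other feasible combination does better.

10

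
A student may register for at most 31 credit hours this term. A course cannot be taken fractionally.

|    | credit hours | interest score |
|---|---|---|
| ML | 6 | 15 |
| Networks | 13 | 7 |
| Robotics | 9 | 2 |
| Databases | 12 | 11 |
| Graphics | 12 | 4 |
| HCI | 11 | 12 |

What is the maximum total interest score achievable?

This is a 0-1 knapsack instance.
Take ML, Databases, and HCI: credit hours 6 + 12 + 11 = 29 ≤ 31, interest score 15 + 11 + 12 = 38.
No other feasible combination does better.

38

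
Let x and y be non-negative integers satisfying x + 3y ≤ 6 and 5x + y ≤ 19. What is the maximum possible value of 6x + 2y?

The continuous relaxation peaks at (3.64, 0.786) with value 23.43; rounding to a feasible lattice point costs some objective.
(x,y)=(3,1): 1·3+3·1=6≤6, 5·3+1·1=16≤19, objective 20.
(x,y)=(3,0): 1·3+3·0=3≤6, 5·3+1·0=15≤19, objective 18.
(x,y)=(2,1): 1·2+3·1=5≤6, 5·2+1·1=11≤19, objective 14.
(x,y)=(2,0): 1·2+3·0=2≤6, 5·2+1·0=10≤19, objective 12.
The best lattice point is (3,1), giving 20.

20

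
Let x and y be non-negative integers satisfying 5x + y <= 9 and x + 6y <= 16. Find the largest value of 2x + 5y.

The continuous relaxation peaks at (1.31, 2.45) with value 14.86; rounding to a feasible lattice point costs some objective.
(x,y)=(1,2): 5·1+1·2=7≤9, 1·1+6·2=13≤16, objective 12.
(x,y)=(0,2): 5·0+1·2=2≤9, 1·0+6·2=12≤16, objective 10.
(x,y)=(1,1): 5·1+1·1=6≤9, 1·1+6·1=7≤16, objective 7.
Maximum is 12 at (x,y)=(1,2).

12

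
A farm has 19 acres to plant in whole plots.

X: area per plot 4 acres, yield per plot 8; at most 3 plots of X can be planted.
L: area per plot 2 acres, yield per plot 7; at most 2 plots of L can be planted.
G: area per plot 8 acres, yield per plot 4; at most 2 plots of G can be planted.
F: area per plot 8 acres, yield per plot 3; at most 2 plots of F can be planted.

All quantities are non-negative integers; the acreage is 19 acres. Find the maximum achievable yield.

L has the best ratio (7/2); taking only L gives at most 2×7 = 14 (stopped by the supply cap of 2).
Mixing does better — 3×X and 2×L: area 16 ≤ 19, yield 3·8 + 2·7 = 38.

38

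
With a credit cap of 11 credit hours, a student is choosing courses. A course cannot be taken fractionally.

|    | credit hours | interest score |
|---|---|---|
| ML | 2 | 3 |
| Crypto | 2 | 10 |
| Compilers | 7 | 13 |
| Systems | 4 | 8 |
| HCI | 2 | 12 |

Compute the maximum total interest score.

ML + Crypto + Systems + HCI: credit hours 2 + 2 + 4 + 2 = 10 ≤ 11, interest score 3 + 10 + 8 + 12 = 33.
Crypto + Systems + HCI: credit hours 2 + 4 + 2 = 8 ≤ 11, interest score 10 + 8 + 12 = 30.
Crypto + Compilers + HCI: credit hours 2 + 7 + 2 = 11 ≤ 11, interest score 10 + 13 + 12 = 35.
Best is Crypto, Compilers, and HCI with total interest score 35.

35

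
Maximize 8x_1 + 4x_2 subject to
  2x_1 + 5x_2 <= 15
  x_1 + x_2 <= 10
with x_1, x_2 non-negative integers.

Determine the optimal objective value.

The continuous relaxation peaks at (7.5, 0) with value 60.00; rounding to a feasible lattice point costs some objective.
(x_1,x_2)=(7,0): 2·7+5·0=14≤15, 1·7+1·0=7≤10, objective 56.
(x_1,x_2)=(6,0): 2·6+5·0=12≤15, 1·6+1·0=6≤10, objective 48.
The best lattice point is (7,0), giving 56.

56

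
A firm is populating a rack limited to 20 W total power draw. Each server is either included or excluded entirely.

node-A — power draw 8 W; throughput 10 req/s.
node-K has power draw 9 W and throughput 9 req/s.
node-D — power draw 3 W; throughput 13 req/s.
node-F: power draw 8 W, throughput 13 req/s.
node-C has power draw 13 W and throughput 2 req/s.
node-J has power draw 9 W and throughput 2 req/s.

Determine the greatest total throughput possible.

36

Allowing fractional choices, the relaxed optimum would be about 37.0, but servers are indivisible.
node-K + node-D + node-F: power draw 9 + 3 + 8 = 20 ≤ 20, throughput 9 + 13 + 13 = 35.
node-A + node-D + node-F: power draw 8 + 3 + 8 = 19 ≤ 20, throughput 10 + 13 + 13 = 36.
Best is node-A, node-D, and node-F with total throughput 36.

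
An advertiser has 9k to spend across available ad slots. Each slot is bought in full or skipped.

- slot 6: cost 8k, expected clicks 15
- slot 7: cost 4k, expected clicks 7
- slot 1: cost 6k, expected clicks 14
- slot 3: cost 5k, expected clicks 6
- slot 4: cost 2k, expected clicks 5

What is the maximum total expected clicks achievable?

Allowing fractional choices, the relaxed optimum would be about 20.9, but ad slots are indivisible.
slot 1 + slot 4: cost 6 + 2 = 8 ≤ 9, expected clicks 14 + 5 = 19.
slot 6: cost 8 ≤ 9, expected clicks 15.
Best is slot 1 and slot 4 with total expected clicks 19.

19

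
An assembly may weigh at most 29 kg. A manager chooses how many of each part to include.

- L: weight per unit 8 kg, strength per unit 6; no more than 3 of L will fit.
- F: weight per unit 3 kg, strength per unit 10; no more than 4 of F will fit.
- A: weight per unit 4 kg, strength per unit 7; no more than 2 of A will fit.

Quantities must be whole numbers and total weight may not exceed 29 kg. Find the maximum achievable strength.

F has the best ratio (10/3); taking only F gives at most 4×10 = 40 (stopped by the supply cap of 4).
Mixing does better — 1×L, 4×F, and 2×A: weight 28 ≤ 29, strength 1·6 + 4·10 + 2·7 = 60.

60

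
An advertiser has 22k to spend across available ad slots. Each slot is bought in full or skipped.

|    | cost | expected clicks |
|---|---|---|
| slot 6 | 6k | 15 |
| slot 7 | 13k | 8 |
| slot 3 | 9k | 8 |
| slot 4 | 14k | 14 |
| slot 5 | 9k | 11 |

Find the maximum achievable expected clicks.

slot 6 + slot 3: cost 6 + 9 = 15 ≤ 22, expected clicks 15 + 8 = 23.
slot 6 + slot 5: cost 6 + 9 = 15 ≤ 22, expected clicks 15 + 11 = 26.
slot 6 + slot 4: cost 6 + 14 = 20 ≤ 22, expected clicks 15 + 14 = 29.
Best is slot 6 and slot 4 with total expected clicks 29.

29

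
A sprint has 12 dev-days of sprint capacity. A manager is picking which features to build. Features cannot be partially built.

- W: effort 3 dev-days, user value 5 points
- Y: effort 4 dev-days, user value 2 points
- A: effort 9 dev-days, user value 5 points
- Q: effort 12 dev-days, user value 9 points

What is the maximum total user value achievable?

W + Y: effort 3 + 4 = 7 ≤ 12, user value 5 + 2 = 7.
Q: effort 12 ≤ 12, user value 9.
W + A: effort 3 + 9 = 12 ≤ 12, user value 5 + 5 = 10.
Best is W and A with total user value 10.

10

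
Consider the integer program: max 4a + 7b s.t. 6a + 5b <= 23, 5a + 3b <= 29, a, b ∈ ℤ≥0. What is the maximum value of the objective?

28

Relaxing integrality, the LP optimum is 32.20 at (a,b) = (0, 4.6), which is not an integer point.
(a,b)=(0,4): 6·0+5·4=20≤23, 5·0+3·4=12≤29, objective 28.
(a,b)=(1,3): 6·1+5·3=21≤23, 5·1+3·3=14≤29, objective 25.
(a,b)=(0,3): 6·0+5·3=15≤23, 5·0+3·3=9≤29, objective 21.
The best lattice point is (0,4), giving 28.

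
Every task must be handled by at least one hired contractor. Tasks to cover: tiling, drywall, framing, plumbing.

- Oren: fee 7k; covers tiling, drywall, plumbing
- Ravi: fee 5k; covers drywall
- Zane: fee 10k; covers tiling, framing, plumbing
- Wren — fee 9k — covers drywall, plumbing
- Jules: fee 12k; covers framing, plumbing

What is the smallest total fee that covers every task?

This is a weighted set-cover instance.
The greedy cost-per-new-task heuristic would pick Oren and Zane for 17, but a cheaper cover exists.
Choose Ravi and Zane: together they cover tiling, drywall, framing, plumbing — every task.
Total fee: 5 + 10 = 15.
No cover costs less than 15.

15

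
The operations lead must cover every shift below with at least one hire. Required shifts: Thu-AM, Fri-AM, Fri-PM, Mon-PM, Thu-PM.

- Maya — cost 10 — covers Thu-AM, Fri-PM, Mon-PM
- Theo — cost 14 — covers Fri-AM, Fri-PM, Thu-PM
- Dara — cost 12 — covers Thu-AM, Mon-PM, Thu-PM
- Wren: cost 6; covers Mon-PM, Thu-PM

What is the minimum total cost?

The greedy cost-per-new-shift heuristic would pick Wren, Maya, and Theo for 30, but a cheaper cover exists.
Choose Maya and Theo: together they cover Thu-AM, Fri-AM, Fri-PM, Mon-PM, Thu-PM — every shift.
Total cost: 10 + 14 = 24.
No cover costs less than 24.

24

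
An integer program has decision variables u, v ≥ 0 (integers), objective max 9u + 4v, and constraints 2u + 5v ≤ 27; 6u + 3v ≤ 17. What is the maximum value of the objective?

(u,v)=(2,1): 2·2+5·1=9≤27, 6·2+3·1=15≤17, objective 22.
(u,v)=(2,0): 2·2+5·0=4≤27, 6·2+3·0=12≤17, objective 18.
(u,v)=(1,2): 2·1+5·2=12≤27, 6·1+3·2=12≤17, objective 17.
Maximum is 22 at (u,v)=(2,1).

22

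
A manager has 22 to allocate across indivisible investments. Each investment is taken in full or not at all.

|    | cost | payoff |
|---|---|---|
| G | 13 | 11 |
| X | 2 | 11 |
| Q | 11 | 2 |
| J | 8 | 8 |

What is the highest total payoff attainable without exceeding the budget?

G + X: cost 13 + 2 = 15 ≤ 22, payoff 11 + 11 = 22.
X + Q + J: cost 2 + 11 + 8 = 21 ≤ 22, payoff 11 + 2 + 8 = 21.
Best is G and X with total payoff 22.

22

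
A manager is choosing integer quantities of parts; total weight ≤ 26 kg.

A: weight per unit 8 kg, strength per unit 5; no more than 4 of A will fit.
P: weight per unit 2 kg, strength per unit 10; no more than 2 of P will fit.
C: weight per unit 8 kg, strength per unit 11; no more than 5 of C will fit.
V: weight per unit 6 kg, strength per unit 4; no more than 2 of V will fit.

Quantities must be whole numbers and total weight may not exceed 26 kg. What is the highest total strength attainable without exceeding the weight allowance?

46

This is a bounded integer knapsack.
P has the best ratio (10/2); taking only P gives at most 2×10 = 20 (stopped by the supply cap of 2).
Mixing does better — 2×P, 2×C, and 1×V: weight 26 ≤ 26, strength 2·10 + 2·11 + 1·4 = 46.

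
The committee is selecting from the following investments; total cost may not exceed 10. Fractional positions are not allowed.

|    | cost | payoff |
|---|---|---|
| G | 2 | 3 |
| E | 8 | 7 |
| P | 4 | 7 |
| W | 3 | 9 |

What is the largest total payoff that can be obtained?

19

This is an integer program with binary decision variables.
Take G, P, and W: cost 2 + 4 + 3 = 9 ≤ 10, payoff 3 + 7 + 9 = 19.
No other feasible combination does better.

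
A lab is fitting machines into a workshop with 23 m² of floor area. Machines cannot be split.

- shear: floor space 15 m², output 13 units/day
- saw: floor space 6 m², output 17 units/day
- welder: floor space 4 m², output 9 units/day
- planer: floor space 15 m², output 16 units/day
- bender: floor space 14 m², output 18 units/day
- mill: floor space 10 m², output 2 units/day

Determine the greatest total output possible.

35

Allowing fractional choices, the relaxed optimum would be about 42.7, but machines are indivisible.
saw + bender: floor space 6 + 14 = 20 ≤ 23, output 17 + 18 = 35.
saw + planer: floor space 6 + 15 = 21 ≤ 23, output 17 + 16 = 33.
shear + saw: floor space 15 + 6 = 21 ≤ 23, output 13 + 17 = 30.
Best is saw and bender with total output 35.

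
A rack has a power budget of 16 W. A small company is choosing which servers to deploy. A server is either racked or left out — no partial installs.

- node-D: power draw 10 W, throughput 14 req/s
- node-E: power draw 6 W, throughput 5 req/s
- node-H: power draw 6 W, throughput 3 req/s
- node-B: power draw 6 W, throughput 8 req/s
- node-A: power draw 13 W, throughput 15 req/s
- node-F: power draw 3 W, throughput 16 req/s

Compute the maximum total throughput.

31

This is an integer program with binary decision variables.
Allowing fractional choices, the relaxed optimum would be about 34.0, but servers are indivisible.
node-E + node-B + node-F: power draw 6 + 6 + 3 = 15 ≤ 16, throughput 5 + 8 + 16 = 29.
node-D + node-F: power draw 10 + 3 = 13 ≤ 16, throughput 14 + 16 = 30.
node-A + node-F: power draw 13 + 3 = 16 ≤ 16, throughput 15 + 16 = 31.
Best is node-A and node-F with total throughput 31.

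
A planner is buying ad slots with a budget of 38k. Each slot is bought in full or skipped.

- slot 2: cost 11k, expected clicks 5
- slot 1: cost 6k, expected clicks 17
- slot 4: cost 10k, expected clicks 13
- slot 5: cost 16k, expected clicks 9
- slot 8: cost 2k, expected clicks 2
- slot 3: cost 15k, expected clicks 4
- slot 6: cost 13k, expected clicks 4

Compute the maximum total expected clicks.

41

Allowing fractional choices, the relaxed optimum would be about 42.8, but ad slots are indivisible.
slot 1 + slot 4 + slot 5: cost 6 + 10 + 16 = 32 ≤ 38, expected clicks 17 + 13 + 9 = 39.
slot 1 + slot 4 + slot 5 + slot 8: cost 6 + 10 + 16 + 2 = 34 ≤ 38, expected clicks 17 + 13 + 9 + 2 = 41.
slot 2 + slot 1 + slot 4 + slot 8: cost 11 + 6 + 10 + 2 = 29 ≤ 38, expected clicks 5 + 17 + 13 + 2 = 37.
Best is slot 1, slot 4, slot 5, and slot 8 with total expected clicks 41.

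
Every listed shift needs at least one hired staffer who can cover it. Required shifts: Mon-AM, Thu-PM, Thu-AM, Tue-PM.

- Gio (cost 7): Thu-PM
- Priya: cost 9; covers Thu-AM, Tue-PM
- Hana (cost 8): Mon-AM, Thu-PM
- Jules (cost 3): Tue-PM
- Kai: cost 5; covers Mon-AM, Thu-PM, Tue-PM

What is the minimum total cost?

This is an integer covering problem.
Choose Priya and Kai: together they cover Mon-AM, Thu-PM, Thu-AM, Tue-PM — every shift.
Total cost: 9 + 5 = 14.
No cover costs less than 14.

14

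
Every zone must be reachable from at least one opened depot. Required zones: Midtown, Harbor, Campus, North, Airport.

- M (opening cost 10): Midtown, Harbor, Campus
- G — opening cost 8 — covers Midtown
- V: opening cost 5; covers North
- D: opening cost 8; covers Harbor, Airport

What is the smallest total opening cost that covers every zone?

Choose M, V, and D: together they cover Midtown, Harbor, Campus, North, Airport — every zone.
Total opening cost: 10 + 5 + 8 = 23.
No cover costs less than 23.

23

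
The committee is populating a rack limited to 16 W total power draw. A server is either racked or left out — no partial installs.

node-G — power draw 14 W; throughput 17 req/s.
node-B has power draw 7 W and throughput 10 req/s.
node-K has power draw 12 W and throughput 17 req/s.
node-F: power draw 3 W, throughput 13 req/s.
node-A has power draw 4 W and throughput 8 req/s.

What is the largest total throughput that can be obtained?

31

Treat it as a binary knapsack problem.
Take node-B, node-F, and node-A: power draw 7 + 3 + 4 = 14 ≤ 16, throughput 10 + 13 + 8 = 31.
No other feasible combination does better.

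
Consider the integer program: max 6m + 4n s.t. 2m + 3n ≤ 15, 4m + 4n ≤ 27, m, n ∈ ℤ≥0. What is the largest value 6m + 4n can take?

36

(m,n)=(6,0): 2·6+3·0=12≤15, 4·6+4·0=24≤27, objective 36.
(m,n)=(5,1): 2·5+3·1=13≤15, 4·5+4·1=24≤27, objective 34.
(m,n)=(5,0): 2·5+3·0=10≤15, 4·5+4·0=20≤27, objective 30.
Maximum is 36 at (m,n)=(6,0).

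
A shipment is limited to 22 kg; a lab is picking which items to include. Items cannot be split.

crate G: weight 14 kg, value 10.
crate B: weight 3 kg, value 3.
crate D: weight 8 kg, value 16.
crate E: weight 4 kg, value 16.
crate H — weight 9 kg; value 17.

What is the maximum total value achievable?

This is an integer program with binary decision variables.
Allowing fractional choices, the relaxed optimum would be about 50.0, but items are indivisible.
crate B + crate D + crate H: weight 3 + 8 + 9 = 20 ≤ 22, value 3 + 16 + 17 = 36.
crate D + crate E + crate H: weight 8 + 4 + 9 = 21 ≤ 22, value 16 + 16 + 17 = 49.
crate B + crate E + crate H: weight 3 + 4 + 9 = 16 ≤ 22, value 3 + 16 + 17 = 36.
Best is crate D, crate E, and crate H with total value 49.

49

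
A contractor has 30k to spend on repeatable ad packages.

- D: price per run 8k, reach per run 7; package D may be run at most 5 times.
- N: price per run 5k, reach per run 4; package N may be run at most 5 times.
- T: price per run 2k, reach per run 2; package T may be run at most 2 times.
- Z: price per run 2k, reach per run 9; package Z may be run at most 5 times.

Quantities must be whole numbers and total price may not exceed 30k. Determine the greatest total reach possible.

1×D, 2×N, 1×T, and 5×Z: price 30 ≤ 30, reach 1·7 + 2·4 + 1·2 + 5·9 = 62.
2×D, 2×T, and 5×Z: price 30 ≤ 30, reach 2·7 + 2·2 + 5·9 = 63.
Best is 63.

63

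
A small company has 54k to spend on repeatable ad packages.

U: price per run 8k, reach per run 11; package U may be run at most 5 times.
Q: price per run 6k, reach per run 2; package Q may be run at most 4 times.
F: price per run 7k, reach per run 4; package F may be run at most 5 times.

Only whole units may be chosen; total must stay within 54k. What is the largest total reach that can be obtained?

5×U, 1×Q, and 1×F: price 53 ≤ 54, reach 5·11 + 1·2 + 1·4 = 61.
5×U and 2×F: price 54 ≤ 54, reach 5·11 + 2·4 = 63.
Best is 63.

63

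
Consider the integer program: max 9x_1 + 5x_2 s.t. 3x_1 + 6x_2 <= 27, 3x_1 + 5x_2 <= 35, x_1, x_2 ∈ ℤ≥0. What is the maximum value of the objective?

81

(x_1,x_2)=(9,0): 3·9+6·0=27≤27, 3·9+5·0=27≤35, objective 81.
(x_1,x_2)=(8,0): 3·8+6·0=24≤27, 3·8+5·0=24≤35, objective 72.
No feasible integer point exceeds 81.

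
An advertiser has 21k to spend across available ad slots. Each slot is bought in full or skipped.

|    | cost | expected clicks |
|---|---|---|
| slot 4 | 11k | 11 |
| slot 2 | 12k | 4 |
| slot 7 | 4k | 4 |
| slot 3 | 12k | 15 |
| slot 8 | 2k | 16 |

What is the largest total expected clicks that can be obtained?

35

Treat it as a binary knapsack problem.
Take slot 7, slot 3, and slot 8: cost 4 + 12 + 2 = 18 ≤ 21, expected clicks 4 + 15 + 16 = 35.
No other feasible combination does better.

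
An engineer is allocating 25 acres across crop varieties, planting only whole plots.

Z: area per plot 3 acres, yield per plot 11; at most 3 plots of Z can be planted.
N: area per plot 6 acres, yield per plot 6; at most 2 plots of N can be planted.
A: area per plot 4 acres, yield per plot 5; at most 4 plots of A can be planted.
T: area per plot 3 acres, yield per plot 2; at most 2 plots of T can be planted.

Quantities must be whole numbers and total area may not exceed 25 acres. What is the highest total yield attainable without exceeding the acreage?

53

Take 3×Z and 4×A: area 25 ≤ 25, yield 3·11 + 4·5 = 53.
Z has the best ratio (11/3) and is taken to its limit of 3; remaining capacity is filled optimally with the others.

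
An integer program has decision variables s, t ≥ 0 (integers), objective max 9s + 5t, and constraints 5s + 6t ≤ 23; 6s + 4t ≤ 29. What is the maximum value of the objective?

Relaxing integrality, the LP optimum is 41.40 at (s,t) = (4.6, 0), which is not an integer point.
(s,t)=(4,0): 5·4+6·0=20≤23, 6·4+4·0=24≤29, objective 36.
(s,t)=(3,1): 5·3+6·1=21≤23, 6·3+4·1=22≤29, objective 32.
No feasible integer point exceeds 36.

36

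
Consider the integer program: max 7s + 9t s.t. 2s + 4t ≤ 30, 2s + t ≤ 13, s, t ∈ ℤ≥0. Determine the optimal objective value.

75

(s,t)=(3,6) is feasible, giving 75.
(s,t)=(4,5) is feasible, giving 73.
The best lattice point is (3,6), giving 75.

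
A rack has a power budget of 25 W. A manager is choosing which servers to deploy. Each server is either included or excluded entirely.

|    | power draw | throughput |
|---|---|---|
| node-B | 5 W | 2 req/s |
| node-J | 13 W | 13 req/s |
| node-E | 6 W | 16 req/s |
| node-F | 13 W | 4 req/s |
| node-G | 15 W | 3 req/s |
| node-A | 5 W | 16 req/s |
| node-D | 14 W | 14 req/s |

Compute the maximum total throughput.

This is an integer program with binary decision variables.
Take node-E, node-A, and node-D: power draw 6 + 5 + 14 = 25 ≤ 25, throughput 16 + 16 + 14 = 46.
No other feasible combination does better.

46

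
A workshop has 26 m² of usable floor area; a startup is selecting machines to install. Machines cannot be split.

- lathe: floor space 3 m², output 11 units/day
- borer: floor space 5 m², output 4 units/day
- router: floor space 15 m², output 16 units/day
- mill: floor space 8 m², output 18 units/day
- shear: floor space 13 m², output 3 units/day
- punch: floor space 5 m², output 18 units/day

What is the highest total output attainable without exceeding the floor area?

This is an integer program with binary decision variables.
Allowing fractional choices, the relaxed optimum would be about 57.7, but machines are indivisible.
lathe + mill + punch: floor space 3 + 8 + 5 = 16 ≤ 26, output 11 + 18 + 18 = 47.
lathe + borer + mill + punch: floor space 3 + 5 + 8 + 5 = 21 ≤ 26, output 11 + 4 + 18 + 18 = 51.
Best is lathe, borer, mill, and punch with total output 51.

51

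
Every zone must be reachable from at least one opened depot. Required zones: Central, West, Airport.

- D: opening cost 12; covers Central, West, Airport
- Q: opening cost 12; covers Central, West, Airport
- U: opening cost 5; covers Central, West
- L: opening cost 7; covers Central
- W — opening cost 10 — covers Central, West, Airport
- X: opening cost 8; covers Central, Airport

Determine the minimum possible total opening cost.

This is an integer covering problem.
The greedy cost-per-new-zone heuristic would pick U and X for 13, but a cheaper cover exists.
W alone covers Central, West, Airport — every zone.
Total opening cost: 10.
No cover costs less than 10.

10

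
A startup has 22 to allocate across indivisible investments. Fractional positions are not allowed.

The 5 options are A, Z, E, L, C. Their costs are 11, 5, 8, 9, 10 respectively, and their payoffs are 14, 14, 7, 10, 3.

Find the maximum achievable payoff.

This is an integer program with binary decision variables.
A + Z: cost 11 + 5 = 16 ≤ 22, payoff 14 + 14 = 28.
Z + E + L: cost 5 + 8 + 9 = 22 ≤ 22, payoff 14 + 7 + 10 = 31.
Z + L: cost 5 + 9 = 14 ≤ 22, payoff 14 + 10 = 24.
Best is Z, E, and L with total payoff 31.

31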